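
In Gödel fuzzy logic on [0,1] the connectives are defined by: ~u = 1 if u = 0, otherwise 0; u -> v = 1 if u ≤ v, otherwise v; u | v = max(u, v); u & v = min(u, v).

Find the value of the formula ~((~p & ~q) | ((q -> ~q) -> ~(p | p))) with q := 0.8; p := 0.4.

~p: Gödel ¬ of 0.4 = 0 (operand ≠ 0)
~q: Gödel ¬ of 0.8 = 0 (operand ≠ 0)
(~p & ~q) = min(0, 0) = 0
~q: Gödel ¬ of 0.8 = 0 (operand ≠ 0)
(q -> ~q): 0.8 > 0, so result = 0
(p | p) = max(0.4, 0.4) = 0.4
~(p | p): Gödel ¬ of 0.4 = 0 (operand ≠ 0)
((q -> ~q) -> ~(p | p)): 0 ≤ 0, so result = 1
((~p & ~q) | ((q -> ~q) -> ~(p | p))) = max(0, 1) = 1
~((~p & ~q) | ((q -> ~q) -> ~(p | p))): Gödel ¬ of 1 = 0 (operand ≠ 0)

0.00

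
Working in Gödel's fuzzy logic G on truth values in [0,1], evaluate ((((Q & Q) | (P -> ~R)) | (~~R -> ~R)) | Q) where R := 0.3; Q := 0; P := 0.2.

0.00

(Q & Q) = min(0, 0) = 0
~R: Gödel ¬ of 0.3 = 0 (operand ≠ 0)
(P -> ~R): 0.2 > 0, so result = 0
((Q & Q) | (P -> ~R)) = max(0, 0) = 0
~R: Gödel ¬ of 0.3 = 0 (operand ≠ 0)
~~R: Gödel ¬ of 0 = 1 (operand is 0)
~R: Gödel ¬ of 0.3 = 0 (operand ≠ 0)
(~~R -> ~R): 1 > 0, so result = 0
(((Q & Q) | (P -> ~R)) | (~~R -> ~R)) = max(0, 0) = 0
((((Q & Q) | (P -> ~R)) | (~~R -> ~R)) | Q) = max(0, 0) = 0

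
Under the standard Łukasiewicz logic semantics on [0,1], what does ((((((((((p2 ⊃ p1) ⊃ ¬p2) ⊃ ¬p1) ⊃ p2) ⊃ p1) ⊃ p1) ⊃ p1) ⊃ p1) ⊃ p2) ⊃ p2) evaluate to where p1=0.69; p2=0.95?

(p2 ⊃ p1): min(1, 1 − 0.95 + 0.69) = 0.74
¬p2: Łukasiewicz ¬ gives 1 − 0.95 = 0.05
((p2 ⊃ p1) ⊃ ¬p2): min(1, 1 − 0.74 + 0.05) = 0.31
¬p1: Łukasiewicz ¬ gives 1 − 0.69 = 0.31
(((p2 ⊃ p1) ⊃ ¬p2) ⊃ ¬p1): min(1, 1 − 0.31 + 0.31) = 1
((((p2 ⊃ p1) ⊃ ¬p2) ⊃ ¬p1) ⊃ p2): min(1, 1 − 1 + 0.95) = 0.95
(((((p2 ⊃ p1) ⊃ ¬p2) ⊃ ¬p1) ⊃ p2) ⊃ p1): min(1, 1 − 0.95 + 0.69) = 0.74
((((((p2 ⊃ p1) ⊃ ¬p2) ⊃ ¬p1) ⊃ p2) ⊃ p1) ⊃ p1): min(1, 1 − 0.74 + 0.69) = 0.95
(((((((p2 ⊃ p1) ⊃ ¬p2) ⊃ ¬p1) ⊃ p2) ⊃ p1) ⊃ p1) ⊃ p1): min(1, 1 − 0.95 + 0.69) = 0.74
((((((((p2 ⊃ p1) ⊃ ¬p2) ⊃ ¬p1) ⊃ p2) ⊃ p1) ⊃ p1) ⊃ p1) ⊃ p1): min(1, 1 − 0.74 + 0.69) = 0.95
(((((((((p2 ⊃ p1) ⊃ ¬p2) ⊃ ¬p1) ⊃ p2) ⊃ p1) ⊃ p1) ⊃ p1) ⊃ p1) ⊃ p2): min(1, 1 − 0.95 + 0.95) = 1
((((((((((p2 ⊃ p1) ⊃ ¬p2) ⊃ ¬p1) ⊃ p2) ⊃ p1) ⊃ p1) ⊃ p1) ⊃ p1) ⊃ p2) ⊃ p2): min(1, 1 − 1 + 0.95) = 0.95

0.95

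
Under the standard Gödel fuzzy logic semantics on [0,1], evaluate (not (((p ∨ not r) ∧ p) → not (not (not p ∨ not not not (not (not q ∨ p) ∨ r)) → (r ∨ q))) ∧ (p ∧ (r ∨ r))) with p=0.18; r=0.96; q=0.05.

not r: Gödel ¬ of 0.96 = 0 (operand ≠ 0)
(p ∨ not r) = max(0.18, 0) = 0.18
((p ∨ not r) ∧ p) = min(0.18, 0.18) = 0.18
not p: Gödel ¬ of 0.18 = 0 (operand ≠ 0)
not q: Gödel ¬ of 0.05 = 0 (operand ≠ 0)
(not q ∨ p) = max(0, 0.18) = 0.18
not (not q ∨ p): Gödel ¬ of 0.18 = 0 (operand ≠ 0)
(not (not q ∨ p) ∨ r) = max(0, 0.96) = 0.96
not (not (not q ∨ p) ∨ r): Gödel ¬ of 0.96 = 0 (operand ≠ 0)
not not (not (not q ∨ p) ∨ r): Gödel ¬ of 0 = 1 (operand is 0)
not not not (not (not q ∨ p) ∨ r): Gödel ¬ of 1 = 0 (operand ≠ 0)
(not p ∨ not not not (not (not q ∨ p) ∨ r)) = max(0, 0) = 0
not (not p ∨ not not not (not (not q ∨ p) ∨ r)): Gödel ¬ of 0 = 1 (operand is 0)
(r ∨ q) = max(0.96, 0.05) = 0.96
(not (not p ∨ not not not (not (not q ∨ p) ∨ r)) → (r ∨ q)): 1 > 0.96, so result = 0.96
not (not (not p ∨ not not not (not (not q ∨ p) ∨ r)) → (r ∨ q)): Gödel ¬ of 0.96 = 0 (operand ≠ 0)
(((p ∨ not r) ∧ p) → not (not (not p ∨ not not not (not (not q ∨ p) ∨ r)) → (r ∨ q))): 0.18 > 0, so result = 0
not (((p ∨ not r) ∧ p) → not (not (not p ∨ not not not (not (not q ∨ p) ∨ r)) → (r ∨ q))): Gödel ¬ of 0 = 1 (operand is 0)
(r ∨ r) = max(0.96, 0.96) = 0.96
(p ∧ (r ∨ r)) = min(0.18, 0.96) = 0.18
(not (((p ∨ not r) ∧ p) → not (not (not p ∨ not not not (not (not q ∨ p) ∨ r)) → (r ∨ q))) ∧ (p ∧ (r ∨ r))) = min(1, 0.18) = 0.18

0.18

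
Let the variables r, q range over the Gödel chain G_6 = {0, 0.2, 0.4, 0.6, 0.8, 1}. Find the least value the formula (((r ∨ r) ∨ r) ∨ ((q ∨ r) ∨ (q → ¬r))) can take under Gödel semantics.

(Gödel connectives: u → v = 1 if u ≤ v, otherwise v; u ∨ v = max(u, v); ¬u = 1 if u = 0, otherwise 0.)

0.20

The minimum is attained at r = 0.2, q = 0.2:
  (r ∨ r) = max(0.2, 0.2) = 0.2
  ((r ∨ r) ∨ r) = max(0.2, 0.2) = 0.2
  (q ∨ r) = max(0.2, 0.2) = 0.2
  ¬r: Gödel ¬ of 0.2 = 0 (operand ≠ 0)
  (q → ¬r): 0.2 > 0, so result = 0
  ((q ∨ r) ∨ (q → ¬r)) = max(0.2, 0) = 0.2
  (((r ∨ r) ∨ r) ∨ ((q ∨ r) ∨ (q → ¬r))) = max(0.2, 0.2) = 0.2
Checking all 36 assignments confirms none give a value below 0.20.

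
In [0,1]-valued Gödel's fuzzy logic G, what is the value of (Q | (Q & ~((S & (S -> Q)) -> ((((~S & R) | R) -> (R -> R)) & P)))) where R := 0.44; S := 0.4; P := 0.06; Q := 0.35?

(S -> Q): 0.4 > 0.35, so result = 0.35
(S & (S -> Q)) = min(0.4, 0.35) = 0.35
~S: Gödel ¬ of 0.4 = 0 (operand ≠ 0)
(~S & R) = min(0, 0.44) = 0
((~S & R) | R) = max(0, 0.44) = 0.44
(R -> R): 0.44 ≤ 0.44, so result = 1
(((~S & R) | R) -> (R -> R)): 0.44 ≤ 1, so result = 1
((((~S & R) | R) -> (R -> R)) & P) = min(1, 0.06) = 0.06
((S & (S -> Q)) -> ((((~S & R) | R) -> (R -> R)) & P)): 0.35 > 0.06, so result = 0.06
~((S & (S -> Q)) -> ((((~S & R) | R) -> (R -> R)) & P)): Gödel ¬ of 0.06 = 0 (operand ≠ 0)
(Q & ~((S & (S -> Q)) -> ((((~S & R) | R) -> (R -> R)) & P))) = min(0.35, 0) = 0
(Q | (Q & ~((S & (S -> Q)) -> ((((~S & R) | R) -> (R -> R)) & P)))) = max(0.35, 0) = 0.35

0.35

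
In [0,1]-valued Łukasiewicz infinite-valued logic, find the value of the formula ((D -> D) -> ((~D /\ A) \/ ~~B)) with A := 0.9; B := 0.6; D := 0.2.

(D -> D): min(1, 1 − 0.2 + 0.2) = 1
~D: Łukasiewicz ¬ gives 1 − 0.2 = 0.8
(~D /\ A) = min(0.8, 0.9) = 0.8
~B: Łukasiewicz ¬ gives 1 − 0.6 = 0.4
~~B: Łukasiewicz ¬ gives 1 − 0.4 = 0.6
((~D /\ A) \/ ~~B) = max(0.8, 0.6) = 0.8
((D -> D) -> ((~D /\ A) \/ ~~B)): min(1, 1 − 1 + 0.8) = 0.8

0.80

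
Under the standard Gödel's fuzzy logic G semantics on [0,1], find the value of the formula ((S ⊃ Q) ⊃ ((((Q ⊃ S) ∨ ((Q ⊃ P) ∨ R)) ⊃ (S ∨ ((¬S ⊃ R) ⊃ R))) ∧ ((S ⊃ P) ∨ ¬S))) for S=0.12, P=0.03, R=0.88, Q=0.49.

(S ⊃ Q): 0.12 ≤ 0.49, so result = 1
(Q ⊃ S): 0.49 > 0.12, so result = 0.12
(Q ⊃ P): 0.49 > 0.03, so result = 0.03
((Q ⊃ P) ∨ R) = max(0.03, 0.88) = 0.88
((Q ⊃ S) ∨ ((Q ⊃ P) ∨ R)) = max(0.12, 0.88) = 0.88
¬S: Gödel ¬ of 0.12 = 0 (operand ≠ 0)
(¬S ⊃ R): 0 ≤ 0.88, so result = 1
((¬S ⊃ R) ⊃ R): 1 > 0.88, so result = 0.88
(S ∨ ((¬S ⊃ R) ⊃ R)) = max(0.12, 0.88) = 0.88
(((Q ⊃ S) ∨ ((Q ⊃ P) ∨ R)) ⊃ (S ∨ ((¬S ⊃ R) ⊃ R))): 0.88 ≤ 0.88, so result = 1
(S ⊃ P): 0.12 > 0.03, so result = 0.03
¬S: Gödel ¬ of 0.12 = 0 (operand ≠ 0)
((S ⊃ P) ∨ ¬S) = max(0.03, 0) = 0.03
((((Q ⊃ S) ∨ ((Q ⊃ P) ∨ R)) ⊃ (S ∨ ((¬S ⊃ R) ⊃ R))) ∧ ((S ⊃ P) ∨ ¬S)) = min(1, 0.03) = 0.03
((S ⊃ Q) ⊃ ((((Q ⊃ S) ∨ ((Q ⊃ P) ∨ R)) ⊃ (S ∨ ((¬S ⊃ R) ⊃ R))) ∧ ((S ⊃ P) ∨ ¬S))): 1 > 0.03, so result = 0.03

0.03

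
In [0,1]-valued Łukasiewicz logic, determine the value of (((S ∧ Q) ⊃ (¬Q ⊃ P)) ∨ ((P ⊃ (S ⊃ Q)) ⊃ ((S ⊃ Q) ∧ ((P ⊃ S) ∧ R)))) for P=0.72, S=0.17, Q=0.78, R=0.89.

(S ∧ Q) = min(0.17, 0.78) = 0.17
¬Q: Łukasiewicz ¬ gives 1 − 0.78 = 0.22
(¬Q ⊃ P): min(1, 1 − 0.22 + 0.72) = 1
((S ∧ Q) ⊃ (¬Q ⊃ P)): min(1, 1 − 0.17 + 1) = 1
(S ⊃ Q): min(1, 1 − 0.17 + 0.78) = 1
(P ⊃ (S ⊃ Q)): min(1, 1 − 0.72 + 1) = 1
(S ⊃ Q): min(1, 1 − 0.17 + 0.78) = 1
(P ⊃ S): min(1, 1 − 0.72 + 0.17) = 0.45
((P ⊃ S) ∧ R) = min(0.45, 0.89) = 0.45
((S ⊃ Q) ∧ ((P ⊃ S) ∧ R)) = min(1, 0.45) = 0.45
((P ⊃ (S ⊃ Q)) ⊃ ((S ⊃ Q) ∧ ((P ⊃ S) ∧ R))): min(1, 1 − 1 + 0.45) = 0.45
(((S ∧ Q) ⊃ (¬Q ⊃ P)) ∨ ((P ⊃ (S ⊃ Q)) ⊃ ((S ⊃ Q) ∧ ((P ⊃ S) ∧ R)))) = max(1, 0.45) = 1

1.00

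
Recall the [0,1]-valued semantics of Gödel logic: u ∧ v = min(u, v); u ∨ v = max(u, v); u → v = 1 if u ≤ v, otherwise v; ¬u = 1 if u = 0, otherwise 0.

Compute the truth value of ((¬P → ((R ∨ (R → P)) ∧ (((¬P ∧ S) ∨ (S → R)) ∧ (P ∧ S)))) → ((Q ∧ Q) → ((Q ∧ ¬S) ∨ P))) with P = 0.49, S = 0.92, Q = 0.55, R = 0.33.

0.49

¬P: Gödel ¬ of 0.49 = 0 (operand ≠ 0)
(R → P): 0.33 ≤ 0.49, so result = 1
(R ∨ (R → P)) = max(0.33, 1) = 1
¬P: Gödel ¬ of 0.49 = 0 (operand ≠ 0)
(¬P ∧ S) = min(0, 0.92) = 0
(S → R): 0.92 > 0.33, so result = 0.33
((¬P ∧ S) ∨ (S → R)) = max(0, 0.33) = 0.33
(P ∧ S) = min(0.49, 0.92) = 0.49
(((¬P ∧ S) ∨ (S → R)) ∧ (P ∧ S)) = min(0.33, 0.49) = 0.33
((R ∨ (R → P)) ∧ (((¬P ∧ S) ∨ (S → R)) ∧ (P ∧ S))) = min(1, 0.33) = 0.33
(¬P → ((R ∨ (R → P)) ∧ (((¬P ∧ S) ∨ (S → R)) ∧ (P ∧ S)))): 0 ≤ 0.33, so result = 1
(Q ∧ Q) = min(0.55, 0.55) = 0.55
¬S: Gödel ¬ of 0.92 = 0 (operand ≠ 0)
(Q ∧ ¬S) = min(0.55, 0) = 0
((Q ∧ ¬S) ∨ P) = max(0, 0.49) = 0.49
((Q ∧ Q) → ((Q ∧ ¬S) ∨ P)): 0.55 > 0.49, so result = 0.49
((¬P → ((R ∨ (R → P)) ∧ (((¬P ∧ S) ∨ (S → R)) ∧ (P ∧ S)))) → ((Q ∧ Q) → ((Q ∧ ¬S) ∨ P))): 1 > 0.49, so result = 0.49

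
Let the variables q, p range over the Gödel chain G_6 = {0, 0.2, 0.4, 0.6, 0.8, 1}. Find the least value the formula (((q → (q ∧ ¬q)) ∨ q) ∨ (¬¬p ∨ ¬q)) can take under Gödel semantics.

0.20

The minimum is attained at q = 0.2, p = 0:
  ¬q: Gödel ¬ of 0.2 = 0 (operand ≠ 0)
  (q ∧ ¬q) = min(0.2, 0) = 0
  (q → (q ∧ ¬q)): 0.2 > 0, so result = 0
  ((q → (q ∧ ¬q)) ∨ q) = max(0, 0.2) = 0.2
  ¬p: Gödel ¬ of 0 = 1 (operand is 0)
  ¬¬p: Gödel ¬ of 1 = 0 (operand ≠ 0)
  ¬q: Gödel ¬ of 0.2 = 0 (operand ≠ 0)
  (¬¬p ∨ ¬q) = max(0, 0) = 0
  (((q → (q ∧ ¬q)) ∨ q) ∨ (¬¬p ∨ ¬q)) = max(0.2, 0) = 0.2
Checking all 36 assignments confirms none give a value below 0.20.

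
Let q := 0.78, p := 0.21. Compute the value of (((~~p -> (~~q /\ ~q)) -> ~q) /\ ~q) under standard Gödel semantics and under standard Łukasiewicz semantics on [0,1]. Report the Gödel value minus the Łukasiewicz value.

-0.22

Gödel evaluation:
  ~p: Gödel ¬ of 0.21 = 0 (operand ≠ 0)
  ~~p: Gödel ¬ of 0 = 1 (operand is 0)
  ~q: Gödel ¬ of 0.78 = 0 (operand ≠ 0)
  ~~q: Gödel ¬ of 0 = 1 (operand is 0)
  ~q: Gödel ¬ of 0.78 = 0 (operand ≠ 0)
  (~~q /\ ~q) = min(1, 0) = 0
  (~~p -> (~~q /\ ~q)): 1 > 0, so result = 0
  ~q: Gödel ¬ of 0.78 = 0 (operand ≠ 0)
  ((~~p -> (~~q /\ ~q)) -> ~q): 0 ≤ 0, so result = 1
  ~q: Gödel ¬ of 0.78 = 0 (operand ≠ 0)
  (((~~p -> (~~q /\ ~q)) -> ~q) /\ ~q) = min(1, 0) = 0
  Gödel value = 0
Łukasiewicz evaluation:
  ~p: Łukasiewicz ¬ gives 1 − 0.21 = 0.79
  ~~p: Łukasiewicz ¬ gives 1 − 0.79 = 0.21
  ~q: Łukasiewicz ¬ gives 1 − 0.78 = 0.22
  ~~q: Łukasiewicz ¬ gives 1 − 0.22 = 0.78
  ~q: Łukasiewicz ¬ gives 1 − 0.78 = 0.22
  (~~q /\ ~q) = min(0.78, 0.22) = 0.22
  (~~p -> (~~q /\ ~q)): min(1, 1 − 0.21 + 0.22) = 1
  ~q: Łukasiewicz ¬ gives 1 − 0.78 = 0.22
  ((~~p -> (~~q /\ ~q)) -> ~q): min(1, 1 − 1 + 0.22) = 0.22
  ~q: Łukasiewicz ¬ gives 1 − 0.78 = 0.22
  (((~~p -> (~~q /\ ~q)) -> ~q) /\ ~q) = min(0.22, 0.22) = 0.22
  Łukasiewicz value = 0.22
Difference: 0 − 0.22 = -0.22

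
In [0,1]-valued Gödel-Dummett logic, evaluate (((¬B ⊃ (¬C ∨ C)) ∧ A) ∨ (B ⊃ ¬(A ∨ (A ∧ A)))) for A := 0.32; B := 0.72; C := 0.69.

¬B: Gödel ¬ of 0.72 = 0 (operand ≠ 0)
¬C: Gödel ¬ of 0.69 = 0 (operand ≠ 0)
(¬C ∨ C) = max(0, 0.69) = 0.69
(¬B ⊃ (¬C ∨ C)): 0 ≤ 0.69, so result = 1
((¬B ⊃ (¬C ∨ C)) ∧ A) = min(1, 0.32) = 0.32
(A ∧ A) = min(0.32, 0.32) = 0.32
(A ∨ (A ∧ A)) = max(0.32, 0.32) = 0.32
¬(A ∨ (A ∧ A)): Gödel ¬ of 0.32 = 0 (operand ≠ 0)
(B ⊃ ¬(A ∨ (A ∧ A))): 0.72 > 0, so result = 0
(((¬B ⊃ (¬C ∨ C)) ∧ A) ∨ (B ⊃ ¬(A ∨ (A ∧ A)))) = max(0.32, 0) = 0.32

0.32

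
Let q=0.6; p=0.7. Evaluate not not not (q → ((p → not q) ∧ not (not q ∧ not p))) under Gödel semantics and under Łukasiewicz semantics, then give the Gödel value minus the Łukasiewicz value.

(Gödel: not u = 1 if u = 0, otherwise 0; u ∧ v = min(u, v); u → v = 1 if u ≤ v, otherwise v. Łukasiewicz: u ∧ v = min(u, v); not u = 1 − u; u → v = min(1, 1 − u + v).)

Gödel evaluation:
  not q: Gödel ¬ of 0.6 = 0 (operand ≠ 0)
  (p → not q): 0.7 > 0, so result = 0
  not q: Gödel ¬ of 0.6 = 0 (operand ≠ 0)
  not p: Gödel ¬ of 0.7 = 0 (operand ≠ 0)
  (not q ∧ not p) = min(0, 0) = 0
  not (not q ∧ not p): Gödel ¬ of 0 = 1 (operand is 0)
  ((p → not q) ∧ not (not q ∧ not p)) = min(0, 1) = 0
  (q → ((p → not q) ∧ not (not q ∧ not p))): 0.6 > 0, so result = 0
  not (q → ((p → not q) ∧ not (not q ∧ not p))): Gödel ¬ of 0 = 1 (operand is 0)
  not not (q → ((p → not q) ∧ not (not q ∧ not p))): Gödel ¬ of 1 = 0 (operand ≠ 0)
  not not not (q → ((p → not q) ∧ not (not q ∧ not p))): Gödel ¬ of 0 = 1 (operand is 0)
  Gödel value = 1
Łukasiewicz evaluation:
  not q: Łukasiewicz ¬ gives 1 − 0.6 = 0.4
  (p → not q): min(1, 1 − 0.7 + 0.4) = 0.7
  not q: Łukasiewicz ¬ gives 1 − 0.6 = 0.4
  not p: Łukasiewicz ¬ gives 1 − 0.7 = 0.3
  (not q ∧ not p) = min(0.4, 0.3) = 0.3
  not (not q ∧ not p): Łukasiewicz ¬ gives 1 − 0.3 = 0.7
  ((p → not q) ∧ not (not q ∧ not p)) = min(0.7, 0.7) = 0.7
  (q → ((p → not q) ∧ not (not q ∧ not p))): min(1, 1 − 0.6 + 0.7) = 1
  not (q → ((p → not q) ∧ not (not q ∧ not p))): Łukasiewicz ¬ gives 1 − 1 = 0
  not not (q → ((p → not q) ∧ not (not q ∧ not p))): Łukasiewicz ¬ gives 1 − 0 = 1
  not not not (q → ((p → not q) ∧ not (not q ∧ not p))): Łukasiewicz ¬ gives 1 − 1 = 0
  Łukasiewicz value = 0
Difference: 1 − 0 = 1.00

1.00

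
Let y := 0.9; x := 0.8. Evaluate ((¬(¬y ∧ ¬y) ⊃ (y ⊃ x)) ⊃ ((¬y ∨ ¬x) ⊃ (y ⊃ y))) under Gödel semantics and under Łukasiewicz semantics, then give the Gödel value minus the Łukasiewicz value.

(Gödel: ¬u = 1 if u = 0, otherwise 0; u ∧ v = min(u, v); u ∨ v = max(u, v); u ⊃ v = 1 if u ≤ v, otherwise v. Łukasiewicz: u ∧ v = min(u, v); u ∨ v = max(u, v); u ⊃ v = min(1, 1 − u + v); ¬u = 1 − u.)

Gödel evaluation:
  ¬y: Gödel ¬ of 0.9 = 0 (operand ≠ 0)
  ¬y: Gödel ¬ of 0.9 = 0 (operand ≠ 0)
  (¬y ∧ ¬y) = min(0, 0) = 0
  ¬(¬y ∧ ¬y): Gödel ¬ of 0 = 1 (operand is 0)
  (y ⊃ x): 0.9 > 0.8, so result = 0.8
  (¬(¬y ∧ ¬y) ⊃ (y ⊃ x)): 1 > 0.8, so result = 0.8
  ¬y: Gödel ¬ of 0.9 = 0 (operand ≠ 0)
  ¬x: Gödel ¬ of 0.8 = 0 (operand ≠ 0)
  (¬y ∨ ¬x) = max(0, 0) = 0
  (y ⊃ y): 0.9 ≤ 0.9, so result = 1
  ((¬y ∨ ¬x) ⊃ (y ⊃ y)): 0 ≤ 1, so result = 1
  ((¬(¬y ∧ ¬y) ⊃ (y ⊃ x)) ⊃ ((¬y ∨ ¬x) ⊃ (y ⊃ y))): 0.8 ≤ 1, so result = 1
  Gödel value = 1
Łukasiewicz evaluation:
  ¬y: Łukasiewicz ¬ gives 1 − 0.9 = 0.1
  ¬y: Łukasiewicz ¬ gives 1 − 0.9 = 0.1
  (¬y ∧ ¬y) = min(0.1, 0.1) = 0.1
  ¬(¬y ∧ ¬y): Łukasiewicz ¬ gives 1 − 0.1 = 0.9
  (y ⊃ x): min(1, 1 − 0.9 + 0.8) = 0.9
  (¬(¬y ∧ ¬y) ⊃ (y ⊃ x)): min(1, 1 − 0.9 + 0.9) = 1
  ¬y: Łukasiewicz ¬ gives 1 − 0.9 = 0.1
  ¬x: Łukasiewicz ¬ gives 1 − 0.8 = 0.2
  (¬y ∨ ¬x) = max(0.1, 0.2) = 0.2
  (y ⊃ y): min(1, 1 − 0.9 + 0.9) = 1
  ((¬y ∨ ¬x) ⊃ (y ⊃ y)): min(1, 1 − 0.2 + 1) = 1
  ((¬(¬y ∧ ¬y) ⊃ (y ⊃ x)) ⊃ ((¬y ∨ ¬x) ⊃ (y ⊃ y))): min(1, 1 − 1 + 1) = 1
  Łukasiewicz value = 1
Difference: 1 − 1 = 0.00

0.00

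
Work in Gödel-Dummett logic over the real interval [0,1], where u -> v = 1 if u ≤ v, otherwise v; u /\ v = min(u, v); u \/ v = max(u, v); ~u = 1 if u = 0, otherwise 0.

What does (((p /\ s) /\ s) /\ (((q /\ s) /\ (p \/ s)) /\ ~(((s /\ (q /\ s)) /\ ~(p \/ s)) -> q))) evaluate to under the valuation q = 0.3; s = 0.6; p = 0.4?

(p /\ s) = min(0.4, 0.6) = 0.4
((p /\ s) /\ s) = min(0.4, 0.6) = 0.4
(q /\ s) = min(0.3, 0.6) = 0.3
(p \/ s) = max(0.4, 0.6) = 0.6
((q /\ s) /\ (p \/ s)) = min(0.3, 0.6) = 0.3
(q /\ s) = min(0.3, 0.6) = 0.3
(s /\ (q /\ s)) = min(0.6, 0.3) = 0.3
(p \/ s) = max(0.4, 0.6) = 0.6
~(p \/ s): Gödel ¬ of 0.6 = 0 (operand ≠ 0)
((s /\ (q /\ s)) /\ ~(p \/ s)) = min(0.3, 0) = 0
(((s /\ (q /\ s)) /\ ~(p \/ s)) -> q): 0 ≤ 0.3, so result = 1
~(((s /\ (q /\ s)) /\ ~(p \/ s)) -> q): Gödel ¬ of 1 = 0 (operand ≠ 0)
(((q /\ s) /\ (p \/ s)) /\ ~(((s /\ (q /\ s)) /\ ~(p \/ s)) -> q)) = min(0.3, 0) = 0
(((p /\ s) /\ s) /\ (((q /\ s) /\ (p \/ s)) /\ ~(((s /\ (q /\ s)) /\ ~(p \/ s)) -> q))) = min(0.4, 0) = 0

0.00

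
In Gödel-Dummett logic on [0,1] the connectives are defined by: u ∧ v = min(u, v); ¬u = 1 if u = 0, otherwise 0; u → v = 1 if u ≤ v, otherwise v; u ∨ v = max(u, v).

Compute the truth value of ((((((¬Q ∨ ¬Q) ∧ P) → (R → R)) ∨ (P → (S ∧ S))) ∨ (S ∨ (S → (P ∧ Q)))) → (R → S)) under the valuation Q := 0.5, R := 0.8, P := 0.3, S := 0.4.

0.40

¬Q: Gödel ¬ of 0.5 = 0 (operand ≠ 0)
¬Q: Gödel ¬ of 0.5 = 0 (operand ≠ 0)
(¬Q ∨ ¬Q) = max(0, 0) = 0
((¬Q ∨ ¬Q) ∧ P) = min(0, 0.3) = 0
(R → R): 0.8 ≤ 0.8, so result = 1
(((¬Q ∨ ¬Q) ∧ P) → (R → R)): 0 ≤ 1, so result = 1
(S ∧ S) = min(0.4, 0.4) = 0.4
(P → (S ∧ S)): 0.3 ≤ 0.4, so result = 1
((((¬Q ∨ ¬Q) ∧ P) → (R → R)) ∨ (P → (S ∧ S))) = max(1, 1) = 1
(P ∧ Q) = min(0.3, 0.5) = 0.3
(S → (P ∧ Q)): 0.4 > 0.3, so result = 0.3
(S ∨ (S → (P ∧ Q))) = max(0.4, 0.3) = 0.4
(((((¬Q ∨ ¬Q) ∧ P) → (R → R)) ∨ (P → (S ∧ S))) ∨ (S ∨ (S → (P ∧ Q)))) = max(1, 0.4) = 1
(R → S): 0.8 > 0.4, so result = 0.4
((((((¬Q ∨ ¬Q) ∧ P) → (R → R)) ∨ (P → (S ∧ S))) ∨ (S ∨ (S → (P ∧ Q)))) → (R → S)): 1 > 0.4, so result = 0.4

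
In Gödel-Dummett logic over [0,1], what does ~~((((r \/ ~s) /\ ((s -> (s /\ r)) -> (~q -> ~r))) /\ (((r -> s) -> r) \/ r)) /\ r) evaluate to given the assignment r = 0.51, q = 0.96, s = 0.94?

1.00

~s: Gödel ¬ of 0.94 = 0 (operand ≠ 0)
(r \/ ~s) = max(0.51, 0) = 0.51
(s /\ r) = min(0.94, 0.51) = 0.51
(s -> (s /\ r)): 0.94 > 0.51, so result = 0.51
~q: Gödel ¬ of 0.96 = 0 (operand ≠ 0)
~r: Gödel ¬ of 0.51 = 0 (operand ≠ 0)
(~q -> ~r): 0 ≤ 0, so result = 1
((s -> (s /\ r)) -> (~q -> ~r)): 0.51 ≤ 1, so result = 1
((r \/ ~s) /\ ((s -> (s /\ r)) -> (~q -> ~r))) = min(0.51, 1) = 0.51
(r -> s): 0.51 ≤ 0.94, so result = 1
((r -> s) -> r): 1 > 0.51, so result = 0.51
(((r -> s) -> r) \/ r) = max(0.51, 0.51) = 0.51
(((r \/ ~s) /\ ((s -> (s /\ r)) -> (~q -> ~r))) /\ (((r -> s) -> r) \/ r)) = min(0.51, 0.51) = 0.51
((((r \/ ~s) /\ ((s -> (s /\ r)) -> (~q -> ~r))) /\ (((r -> s) -> r) \/ r)) /\ r) = min(0.51, 0.51) = 0.51
~((((r \/ ~s) /\ ((s -> (s /\ r)) -> (~q -> ~r))) /\ (((r -> s) -> r) \/ r)) /\ r): Gödel ¬ of 0.51 = 0 (operand ≠ 0)
~~((((r \/ ~s) /\ ((s -> (s /\ r)) -> (~q -> ~r))) /\ (((r -> s) -> r) \/ r)) /\ r): Gödel ¬ of 0 = 1 (operand is 0)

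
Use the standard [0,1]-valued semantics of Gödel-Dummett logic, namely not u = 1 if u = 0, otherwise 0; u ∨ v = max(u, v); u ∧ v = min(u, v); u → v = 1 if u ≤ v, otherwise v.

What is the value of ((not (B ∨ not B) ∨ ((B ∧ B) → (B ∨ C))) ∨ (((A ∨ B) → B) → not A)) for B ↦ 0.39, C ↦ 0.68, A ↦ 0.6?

not B: Gödel ¬ of 0.39 = 0 (operand ≠ 0)
(B ∨ not B) = max(0.39, 0) = 0.39
not (B ∨ not B): Gödel ¬ of 0.39 = 0 (operand ≠ 0)
(B ∧ B) = min(0.39, 0.39) = 0.39
(B ∨ C) = max(0.39, 0.68) = 0.68
((B ∧ B) → (B ∨ C)): 0.39 ≤ 0.68, so result = 1
(not (B ∨ not B) ∨ ((B ∧ B) → (B ∨ C))) = max(0, 1) = 1
(A ∨ B) = max(0.6, 0.39) = 0.6
((A ∨ B) → B): 0.6 > 0.39, so result = 0.39
not A: Gödel ¬ of 0.6 = 0 (operand ≠ 0)
(((A ∨ B) → B) → not A): 0.39 > 0, so result = 0
((not (B ∨ not B) ∨ ((B ∧ B) → (B ∨ C))) ∨ (((A ∨ B) → B) → not A)) = max(1, 0) = 1

1.00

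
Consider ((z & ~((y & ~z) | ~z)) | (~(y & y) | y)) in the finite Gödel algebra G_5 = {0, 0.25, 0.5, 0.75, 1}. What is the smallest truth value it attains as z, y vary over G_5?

The minimum is attained at z = 0, y = 0.25:
  ~z: Gödel ¬ of 0 = 1 (operand is 0)
  (y & ~z) = min(0.25, 1) = 0.25
  ~z: Gödel ¬ of 0 = 1 (operand is 0)
  ((y & ~z) | ~z) = max(0.25, 1) = 1
  ~((y & ~z) | ~z): Gödel ¬ of 1 = 0 (operand ≠ 0)
  (z & ~((y & ~z) | ~z)) = min(0, 0) = 0
  (y & y) = min(0.25, 0.25) = 0.25
  ~(y & y): Gödel ¬ of 0.25 = 0 (operand ≠ 0)
  (~(y & y) | y) = max(0, 0.25) = 0.25
  ((z & ~((y & ~z) | ~z)) | (~(y & y) | y)) = max(0, 0.25) = 0.25
Checking all 25 assignments confirms none give a value below 0.25.

0.25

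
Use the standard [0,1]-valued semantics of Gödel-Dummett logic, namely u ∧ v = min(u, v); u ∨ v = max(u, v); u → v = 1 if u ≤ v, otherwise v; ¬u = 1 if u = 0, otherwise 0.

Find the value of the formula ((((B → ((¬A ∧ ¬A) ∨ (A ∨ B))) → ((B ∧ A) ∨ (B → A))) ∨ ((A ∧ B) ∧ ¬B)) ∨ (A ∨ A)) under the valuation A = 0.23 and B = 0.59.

0.23

¬A: Gödel ¬ of 0.23 = 0 (operand ≠ 0)
¬A: Gödel ¬ of 0.23 = 0 (operand ≠ 0)
(¬A ∧ ¬A) = min(0, 0) = 0
(A ∨ B) = max(0.23, 0.59) = 0.59
((¬A ∧ ¬A) ∨ (A ∨ B)) = max(0, 0.59) = 0.59
(B → ((¬A ∧ ¬A) ∨ (A ∨ B))): 0.59 ≤ 0.59, so result = 1
(B ∧ A) = min(0.59, 0.23) = 0.23
(B → A): 0.59 > 0.23, so result = 0.23
((B ∧ A) ∨ (B → A)) = max(0.23, 0.23) = 0.23
((B → ((¬A ∧ ¬A) ∨ (A ∨ B))) → ((B ∧ A) ∨ (B → A))): 1 > 0.23, so result = 0.23
(A ∧ B) = min(0.23, 0.59) = 0.23
¬B: Gödel ¬ of 0.59 = 0 (operand ≠ 0)
((A ∧ B) ∧ ¬B) = min(0.23, 0) = 0
(((B → ((¬A ∧ ¬A) ∨ (A ∨ B))) → ((B ∧ A) ∨ (B → A))) ∨ ((A ∧ B) ∧ ¬B)) = max(0.23, 0) = 0.23
(A ∨ A) = max(0.23, 0.23) = 0.23
((((B → ((¬A ∧ ¬A) ∨ (A ∨ B))) → ((B ∧ A) ∨ (B → A))) ∨ ((A ∧ B) ∧ ¬B)) ∨ (A ∨ A)) = max(0.23, 0.23) = 0.23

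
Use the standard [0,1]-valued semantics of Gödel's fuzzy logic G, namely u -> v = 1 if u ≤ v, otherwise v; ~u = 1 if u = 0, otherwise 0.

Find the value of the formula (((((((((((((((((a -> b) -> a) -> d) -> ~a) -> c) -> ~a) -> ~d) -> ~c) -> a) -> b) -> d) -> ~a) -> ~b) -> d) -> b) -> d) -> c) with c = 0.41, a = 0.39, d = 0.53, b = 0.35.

(a -> b): 0.39 > 0.35, so result = 0.35
((a -> b) -> a): 0.35 ≤ 0.39, so result = 1
(((a -> b) -> a) -> d): 1 > 0.53, so result = 0.53
~a: Gödel ¬ of 0.39 = 0 (operand ≠ 0)
((((a -> b) -> a) -> d) -> ~a): 0.53 > 0, so result = 0
(((((a -> b) -> a) -> d) -> ~a) -> c): 0 ≤ 0.41, so result = 1
~a: Gödel ¬ of 0.39 = 0 (operand ≠ 0)
((((((a -> b) -> a) -> d) -> ~a) -> c) -> ~a): 1 > 0, so result = 0
~d: Gödel ¬ of 0.53 = 0 (operand ≠ 0)
(((((((a -> b) -> a) -> d) -> ~a) -> c) -> ~a) -> ~d): 0 ≤ 0, so result = 1
~c: Gödel ¬ of 0.41 = 0 (operand ≠ 0)
((((((((a -> b) -> a) -> d) -> ~a) -> c) -> ~a) -> ~d) -> ~c): 1 > 0, so result = 0
(((((((((a -> b) -> a) -> d) -> ~a) -> c) -> ~a) -> ~d) -> ~c) -> a): 0 ≤ 0.39, so result = 1
((((((((((a -> b) -> a) -> d) -> ~a) -> c) -> ~a) -> ~d) -> ~c) -> a) -> b): 1 > 0.35, so result = 0.35
(((((((((((a -> b) -> a) -> d) -> ~a) -> c) -> ~a) -> ~d) -> ~c) -> a) -> b) -> d): 0.35 ≤ 0.53, so result = 1
~a: Gödel ¬ of 0.39 = 0 (operand ≠ 0)
((((((((((((a -> b) -> a) -> d) -> ~a) -> c) -> ~a) -> ~d) -> ~c) -> a) -> b) -> d) -> ~a): 1 > 0, so result = 0
~b: Gödel ¬ of 0.35 = 0 (operand ≠ 0)
(((((((((((((a -> b) -> a) -> d) -> ~a) -> c) -> ~a) -> ~d) -> ~c) -> a) -> b) -> d) -> ~a) -> ~b): 0 ≤ 0, so result = 1
((((((((((((((a -> b) -> a) -> d) -> ~a) -> c) -> ~a) -> ~d) -> ~c) -> a) -> b) -> d) -> ~a) -> ~b) -> d): 1 > 0.53, so result = 0.53
(((((((((((((((a -> b) -> a) -> d) -> ~a) -> c) -> ~a) -> ~d) -> ~c) -> a) -> b) -> d) -> ~a) -> ~b) -> d) -> b): 0.53 > 0.35, so result = 0.35
((((((((((((((((a -> b) -> a) -> d) -> ~a) -> c) -> ~a) -> ~d) -> ~c) -> a) -> b) -> d) -> ~a) -> ~b) -> d) -> b) -> d): 0.35 ≤ 0.53, so result = 1
(((((((((((((((((a -> b) -> a) -> d) -> ~a) -> c) -> ~a) -> ~d) -> ~c) -> a) -> b) -> d) -> ~a) -> ~b) -> d) -> b) -> d) -> c): 1 > 0.41, so result = 0.41

0.41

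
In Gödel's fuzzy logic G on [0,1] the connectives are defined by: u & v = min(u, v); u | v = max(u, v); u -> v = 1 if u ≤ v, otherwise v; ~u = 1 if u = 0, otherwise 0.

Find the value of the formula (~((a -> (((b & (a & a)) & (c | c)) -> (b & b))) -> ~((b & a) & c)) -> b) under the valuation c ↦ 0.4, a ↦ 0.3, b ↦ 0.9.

0.90

(a & a) = min(0.3, 0.3) = 0.3
(b & (a & a)) = min(0.9, 0.3) = 0.3
(c | c) = max(0.4, 0.4) = 0.4
((b & (a & a)) & (c | c)) = min(0.3, 0.4) = 0.3
(b & b) = min(0.9, 0.9) = 0.9
(((b & (a & a)) & (c | c)) -> (b & b)): 0.3 ≤ 0.9, so result = 1
(a -> (((b & (a & a)) & (c | c)) -> (b & b))): 0.3 ≤ 1, so result = 1
(b & a) = min(0.9, 0.3) = 0.3
((b & a) & c) = min(0.3, 0.4) = 0.3
~((b & a) & c): Gödel ¬ of 0.3 = 0 (operand ≠ 0)
((a -> (((b & (a & a)) & (c | c)) -> (b & b))) -> ~((b & a) & c)): 1 > 0, so result = 0
~((a -> (((b & (a & a)) & (c | c)) -> (b & b))) -> ~((b & a) & c)): Gödel ¬ of 0 = 1 (operand is 0)
(~((a -> (((b & (a & a)) & (c | c)) -> (b & b))) -> ~((b & a) & c)) -> b): 1 > 0.9, so result = 0.9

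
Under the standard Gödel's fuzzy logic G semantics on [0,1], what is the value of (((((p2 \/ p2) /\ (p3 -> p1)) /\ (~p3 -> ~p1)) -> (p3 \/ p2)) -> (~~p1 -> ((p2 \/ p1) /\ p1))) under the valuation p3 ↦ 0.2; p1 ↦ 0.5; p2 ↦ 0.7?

0.50

(p2 \/ p2) = max(0.7, 0.7) = 0.7
(p3 -> p1): 0.2 ≤ 0.5, so result = 1
((p2 \/ p2) /\ (p3 -> p1)) = min(0.7, 1) = 0.7
~p3: Gödel ¬ of 0.2 = 0 (operand ≠ 0)
~p1: Gödel ¬ of 0.5 = 0 (operand ≠ 0)
(~p3 -> ~p1): 0 ≤ 0, so result = 1
(((p2 \/ p2) /\ (p3 -> p1)) /\ (~p3 -> ~p1)) = min(0.7, 1) = 0.7
(p3 \/ p2) = max(0.2, 0.7) = 0.7
((((p2 \/ p2) /\ (p3 -> p1)) /\ (~p3 -> ~p1)) -> (p3 \/ p2)): 0.7 ≤ 0.7, so result = 1
~p1: Gödel ¬ of 0.5 = 0 (operand ≠ 0)
~~p1: Gödel ¬ of 0 = 1 (operand is 0)
(p2 \/ p1) = max(0.7, 0.5) = 0.7
((p2 \/ p1) /\ p1) = min(0.7, 0.5) = 0.5
(~~p1 -> ((p2 \/ p1) /\ p1)): 1 > 0.5, so result = 0.5
(((((p2 \/ p2) /\ (p3 -> p1)) /\ (~p3 -> ~p1)) -> (p3 \/ p2)) -> (~~p1 -> ((p2 \/ p1) /\ p1))): 1 > 0.5, so result = 0.5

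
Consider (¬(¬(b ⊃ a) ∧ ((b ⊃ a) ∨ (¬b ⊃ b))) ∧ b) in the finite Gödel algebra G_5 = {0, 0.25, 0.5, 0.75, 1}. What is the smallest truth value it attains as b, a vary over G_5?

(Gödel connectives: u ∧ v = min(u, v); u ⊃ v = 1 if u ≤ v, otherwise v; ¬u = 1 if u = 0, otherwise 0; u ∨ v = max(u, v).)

The minimum is attained at b = 0, a = 0:
  (b ⊃ a): 0 ≤ 0, so result = 1
  ¬(b ⊃ a): Gödel ¬ of 1 = 0 (operand ≠ 0)
  (b ⊃ a): 0 ≤ 0, so result = 1
  ¬b: Gödel ¬ of 0 = 1 (operand is 0)
  (¬b ⊃ b): 1 > 0, so result = 0
  ((b ⊃ a) ∨ (¬b ⊃ b)) = max(1, 0) = 1
  (¬(b ⊃ a) ∧ ((b ⊃ a) ∨ (¬b ⊃ b))) = min(0, 1) = 0
  ¬(¬(b ⊃ a) ∧ ((b ⊃ a) ∨ (¬b ⊃ b))): Gödel ¬ of 0 = 1 (operand is 0)
  (¬(¬(b ⊃ a) ∧ ((b ⊃ a) ∨ (¬b ⊃ b))) ∧ b) = min(1, 0) = 0
Checking all 25 assignments confirms none give a value below 0.00.

0.00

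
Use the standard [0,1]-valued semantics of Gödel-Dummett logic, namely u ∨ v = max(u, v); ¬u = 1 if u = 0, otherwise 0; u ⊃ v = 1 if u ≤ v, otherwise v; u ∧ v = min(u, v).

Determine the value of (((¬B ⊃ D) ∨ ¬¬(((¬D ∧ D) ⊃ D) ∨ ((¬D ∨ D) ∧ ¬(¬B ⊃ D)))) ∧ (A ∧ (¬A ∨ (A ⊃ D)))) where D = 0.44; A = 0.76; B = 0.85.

¬B: Gödel ¬ of 0.85 = 0 (operand ≠ 0)
(¬B ⊃ D): 0 ≤ 0.44, so result = 1
¬D: Gödel ¬ of 0.44 = 0 (operand ≠ 0)
(¬D ∧ D) = min(0, 0.44) = 0
((¬D ∧ D) ⊃ D): 0 ≤ 0.44, so result = 1
¬D: Gödel ¬ of 0.44 = 0 (operand ≠ 0)
(¬D ∨ D) = max(0, 0.44) = 0.44
¬B: Gödel ¬ of 0.85 = 0 (operand ≠ 0)
(¬B ⊃ D): 0 ≤ 0.44, so result = 1
¬(¬B ⊃ D): Gödel ¬ of 1 = 0 (operand ≠ 0)
((¬D ∨ D) ∧ ¬(¬B ⊃ D)) = min(0.44, 0) = 0
(((¬D ∧ D) ⊃ D) ∨ ((¬D ∨ D) ∧ ¬(¬B ⊃ D))) = max(1, 0) = 1
¬(((¬D ∧ D) ⊃ D) ∨ ((¬D ∨ D) ∧ ¬(¬B ⊃ D))): Gödel ¬ of 1 = 0 (operand ≠ 0)
¬¬(((¬D ∧ D) ⊃ D) ∨ ((¬D ∨ D) ∧ ¬(¬B ⊃ D))): Gödel ¬ of 0 = 1 (operand is 0)
((¬B ⊃ D) ∨ ¬¬(((¬D ∧ D) ⊃ D) ∨ ((¬D ∨ D) ∧ ¬(¬B ⊃ D)))) = max(1, 1) = 1
¬A: Gödel ¬ of 0.76 = 0 (operand ≠ 0)
(A ⊃ D): 0.76 > 0.44, so result = 0.44
(¬A ∨ (A ⊃ D)) = max(0, 0.44) = 0.44
(A ∧ (¬A ∨ (A ⊃ D))) = min(0.76, 0.44) = 0.44
(((¬B ⊃ D) ∨ ¬¬(((¬D ∧ D) ⊃ D) ∨ ((¬D ∨ D) ∧ ¬(¬B ⊃ D)))) ∧ (A ∧ (¬A ∨ (A ⊃ D)))) = min(1, 0.44) = 0.44

0.44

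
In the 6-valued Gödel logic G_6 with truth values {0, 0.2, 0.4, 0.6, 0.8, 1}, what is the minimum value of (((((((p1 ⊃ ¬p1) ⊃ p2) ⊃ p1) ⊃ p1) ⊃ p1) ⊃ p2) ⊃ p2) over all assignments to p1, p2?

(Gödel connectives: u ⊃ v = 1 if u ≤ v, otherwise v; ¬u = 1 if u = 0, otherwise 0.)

The minimum is attained at p1 = 0, p2 = 0.2:
  ¬p1: Gödel ¬ of 0 = 1 (operand is 0)
  (p1 ⊃ ¬p1): 0 ≤ 1, so result = 1
  ((p1 ⊃ ¬p1) ⊃ p2): 1 > 0.2, so result = 0.2
  (((p1 ⊃ ¬p1) ⊃ p2) ⊃ p1): 0.2 > 0, so result = 0
  ((((p1 ⊃ ¬p1) ⊃ p2) ⊃ p1) ⊃ p1): 0 ≤ 0, so result = 1
  (((((p1 ⊃ ¬p1) ⊃ p2) ⊃ p1) ⊃ p1) ⊃ p1): 1 > 0, so result = 0
  ((((((p1 ⊃ ¬p1) ⊃ p2) ⊃ p1) ⊃ p1) ⊃ p1) ⊃ p2): 0 ≤ 0.2, so result = 1
  (((((((p1 ⊃ ¬p1) ⊃ p2) ⊃ p1) ⊃ p1) ⊃ p1) ⊃ p2) ⊃ p2): 1 > 0.2, so result = 0.2
Checking all 36 assignments confirms none give a value below 0.20.

0.20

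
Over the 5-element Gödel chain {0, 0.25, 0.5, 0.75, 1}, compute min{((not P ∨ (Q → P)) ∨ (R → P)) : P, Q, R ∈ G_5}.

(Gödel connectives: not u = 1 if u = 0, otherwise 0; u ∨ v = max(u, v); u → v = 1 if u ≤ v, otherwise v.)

The minimum is attained at P = 0.25, Q = 0.5, R = 0.5:
  not P: Gödel ¬ of 0.25 = 0 (operand ≠ 0)
  (Q → P): 0.5 > 0.25, so result = 0.25
  (not P ∨ (Q → P)) = max(0, 0.25) = 0.25
  (R → P): 0.5 > 0.25, so result = 0.25
  ((not P ∨ (Q → P)) ∨ (R → P)) = max(0.25, 0.25) = 0.25
Checking all 125 assignments confirms none give a value below 0.25.

0.25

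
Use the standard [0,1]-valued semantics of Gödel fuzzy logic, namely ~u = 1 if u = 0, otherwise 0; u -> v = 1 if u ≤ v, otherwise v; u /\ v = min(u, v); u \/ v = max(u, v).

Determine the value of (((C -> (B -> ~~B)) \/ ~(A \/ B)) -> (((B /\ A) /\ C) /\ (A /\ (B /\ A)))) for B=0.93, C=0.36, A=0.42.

0.36

~B: Gödel ¬ of 0.93 = 0 (operand ≠ 0)
~~B: Gödel ¬ of 0 = 1 (operand is 0)
(B -> ~~B): 0.93 ≤ 1, so result = 1
(C -> (B -> ~~B)): 0.36 ≤ 1, so result = 1
(A \/ B) = max(0.42, 0.93) = 0.93
~(A \/ B): Gödel ¬ of 0.93 = 0 (operand ≠ 0)
((C -> (B -> ~~B)) \/ ~(A \/ B)) = max(1, 0) = 1
(B /\ A) = min(0.93, 0.42) = 0.42
((B /\ A) /\ C) = min(0.42, 0.36) = 0.36
(B /\ A) = min(0.93, 0.42) = 0.42
(A /\ (B /\ A)) = min(0.42, 0.42) = 0.42
(((B /\ A) /\ C) /\ (A /\ (B /\ A))) = min(0.36, 0.42) = 0.36
(((C -> (B -> ~~B)) \/ ~(A \/ B)) -> (((B /\ A) /\ C) /\ (A /\ (B /\ A)))): 1 > 0.36, so result = 0.36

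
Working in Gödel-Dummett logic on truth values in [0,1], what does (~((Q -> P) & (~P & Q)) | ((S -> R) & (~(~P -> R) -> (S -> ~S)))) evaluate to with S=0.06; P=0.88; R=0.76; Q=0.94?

(Q -> P): 0.94 > 0.88, so result = 0.88
~P: Gödel ¬ of 0.88 = 0 (operand ≠ 0)
(~P & Q) = min(0, 0.94) = 0
((Q -> P) & (~P & Q)) = min(0.88, 0) = 0
~((Q -> P) & (~P & Q)): Gödel ¬ of 0 = 1 (operand is 0)
(S -> R): 0.06 ≤ 0.76, so result = 1
~P: Gödel ¬ of 0.88 = 0 (operand ≠ 0)
(~P -> R): 0 ≤ 0.76, so result = 1
~(~P -> R): Gödel ¬ of 1 = 0 (operand ≠ 0)
~S: Gödel ¬ of 0.06 = 0 (operand ≠ 0)
(S -> ~S): 0.06 > 0, so result = 0
(~(~P -> R) -> (S -> ~S)): 0 ≤ 0, so result = 1
((S -> R) & (~(~P -> R) -> (S -> ~S))) = min(1, 1) = 1
(~((Q -> P) & (~P & Q)) | ((S -> R) & (~(~P -> R) -> (S -> ~S)))) = max(1, 1) = 1

1.00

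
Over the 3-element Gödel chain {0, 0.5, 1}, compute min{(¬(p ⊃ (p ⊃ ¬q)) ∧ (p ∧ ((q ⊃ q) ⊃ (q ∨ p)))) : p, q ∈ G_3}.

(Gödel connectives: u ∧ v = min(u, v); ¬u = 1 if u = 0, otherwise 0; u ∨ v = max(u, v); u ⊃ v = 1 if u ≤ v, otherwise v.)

The minimum is attained at p = 0, q = 0:
  ¬q: Gödel ¬ of 0 = 1 (operand is 0)
  (p ⊃ ¬q): 0 ≤ 1, so result = 1
  (p ⊃ (p ⊃ ¬q)): 0 ≤ 1, so result = 1
  ¬(p ⊃ (p ⊃ ¬q)): Gödel ¬ of 1 = 0 (operand ≠ 0)
  (q ⊃ q): 0 ≤ 0, so result = 1
  (q ∨ p) = max(0, 0) = 0
  ((q ⊃ q) ⊃ (q ∨ p)): 1 > 0, so result = 0
  (p ∧ ((q ⊃ q) ⊃ (q ∨ p))) = min(0, 0) = 0
  (¬(p ⊃ (p ⊃ ¬q)) ∧ (p ∧ ((q ⊃ q) ⊃ (q ∨ p)))) = min(0, 0) = 0
Checking all 9 assignments confirms none give a value below 0.00.

0.00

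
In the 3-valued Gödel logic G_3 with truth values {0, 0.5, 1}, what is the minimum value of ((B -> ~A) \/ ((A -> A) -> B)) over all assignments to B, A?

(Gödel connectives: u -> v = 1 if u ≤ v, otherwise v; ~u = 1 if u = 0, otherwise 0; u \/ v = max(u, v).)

The minimum is attained at B = 0.5, A = 0.5:
  ~A: Gödel ¬ of 0.5 = 0 (operand ≠ 0)
  (B -> ~A): 0.5 > 0, so result = 0
  (A -> A): 0.5 ≤ 0.5, so result = 1
  ((A -> A) -> B): 1 > 0.5, so result = 0.5
  ((B -> ~A) \/ ((A -> A) -> B)) = max(0, 0.5) = 0.5
Checking all 9 assignments confirms none give a value below 0.50.

0.50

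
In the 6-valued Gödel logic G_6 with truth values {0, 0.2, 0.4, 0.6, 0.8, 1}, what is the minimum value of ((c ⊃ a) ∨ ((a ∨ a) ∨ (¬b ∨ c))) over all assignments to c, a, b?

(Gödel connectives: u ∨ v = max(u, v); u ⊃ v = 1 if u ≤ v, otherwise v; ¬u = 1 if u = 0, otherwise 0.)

The minimum is attained at c = 0.2, a = 0, b = 0.2:
  (c ⊃ a): 0.2 > 0, so result = 0
  (a ∨ a) = max(0, 0) = 0
  ¬b: Gödel ¬ of 0.2 = 0 (operand ≠ 0)
  (¬b ∨ c) = max(0, 0.2) = 0.2
  ((a ∨ a) ∨ (¬b ∨ c)) = max(0, 0.2) = 0.2
  ((c ⊃ a) ∨ ((a ∨ a) ∨ (¬b ∨ c))) = max(0, 0.2) = 0.2
Checking all 216 assignments confirms none give a value below 0.20.

0.20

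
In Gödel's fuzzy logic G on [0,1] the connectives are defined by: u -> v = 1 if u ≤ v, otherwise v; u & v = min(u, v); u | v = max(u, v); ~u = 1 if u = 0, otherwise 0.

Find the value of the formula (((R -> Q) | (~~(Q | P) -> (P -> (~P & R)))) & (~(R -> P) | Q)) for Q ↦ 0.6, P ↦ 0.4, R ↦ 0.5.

(R -> Q): 0.5 ≤ 0.6, so result = 1
(Q | P) = max(0.6, 0.4) = 0.6
~(Q | P): Gödel ¬ of 0.6 = 0 (operand ≠ 0)
~~(Q | P): Gödel ¬ of 0 = 1 (operand is 0)
~P: Gödel ¬ of 0.4 = 0 (operand ≠ 0)
(~P & R) = min(0, 0.5) = 0
(P -> (~P & R)): 0.4 > 0, so result = 0
(~~(Q | P) -> (P -> (~P & R))): 1 > 0, so result = 0
((R -> Q) | (~~(Q | P) -> (P -> (~P & R)))) = max(1, 0) = 1
(R -> P): 0.5 > 0.4, so result = 0.4
~(R -> P): Gödel ¬ of 0.4 = 0 (operand ≠ 0)
(~(R -> P) | Q) = max(0, 0.6) = 0.6
(((R -> Q) | (~~(Q | P) -> (P -> (~P & R)))) & (~(R -> P) | Q)) = min(1, 0.6) = 0.6

0.60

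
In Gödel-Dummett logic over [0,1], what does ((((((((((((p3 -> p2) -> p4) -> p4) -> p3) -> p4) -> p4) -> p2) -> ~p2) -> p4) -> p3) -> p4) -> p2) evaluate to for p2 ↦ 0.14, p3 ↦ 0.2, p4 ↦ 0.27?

(p3 -> p2): 0.2 > 0.14, so result = 0.14
((p3 -> p2) -> p4): 0.14 ≤ 0.27, so result = 1
(((p3 -> p2) -> p4) -> p4): 1 > 0.27, so result = 0.27
((((p3 -> p2) -> p4) -> p4) -> p3): 0.27 > 0.2, so result = 0.2
(((((p3 -> p2) -> p4) -> p4) -> p3) -> p4): 0.2 ≤ 0.27, so result = 1
((((((p3 -> p2) -> p4) -> p4) -> p3) -> p4) -> p4): 1 > 0.27, so result = 0.27
(((((((p3 -> p2) -> p4) -> p4) -> p3) -> p4) -> p4) -> p2): 0.27 > 0.14, so result = 0.14
~p2: Gödel ¬ of 0.14 = 0 (operand ≠ 0)
((((((((p3 -> p2) -> p4) -> p4) -> p3) -> p4) -> p4) -> p2) -> ~p2): 0.14 > 0, so result = 0
(((((((((p3 -> p2) -> p4) -> p4) -> p3) -> p4) -> p4) -> p2) -> ~p2) -> p4): 0 ≤ 0.27, so result = 1
((((((((((p3 -> p2) -> p4) -> p4) -> p3) -> p4) -> p4) -> p2) -> ~p2) -> p4) -> p3): 1 > 0.2, so result = 0.2
(((((((((((p3 -> p2) -> p4) -> p4) -> p3) -> p4) -> p4) -> p2) -> ~p2) -> p4) -> p3) -> p4): 0.2 ≤ 0.27, so result = 1
((((((((((((p3 -> p2) -> p4) -> p4) -> p3) -> p4) -> p4) -> p2) -> ~p2) -> p4) -> p3) -> p4) -> p2): 1 > 0.14, so result = 0.14

0.14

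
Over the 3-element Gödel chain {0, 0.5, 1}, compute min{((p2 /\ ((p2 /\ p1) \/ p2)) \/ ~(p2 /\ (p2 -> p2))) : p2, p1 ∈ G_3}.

0.50

The minimum is attained at p2 = 0.5, p1 = 0:
  (p2 /\ p1) = min(0.5, 0) = 0
  ((p2 /\ p1) \/ p2) = max(0, 0.5) = 0.5
  (p2 /\ ((p2 /\ p1) \/ p2)) = min(0.5, 0.5) = 0.5
  (p2 -> p2): 0.5 ≤ 0.5, so result = 1
  (p2 /\ (p2 -> p2)) = min(0.5, 1) = 0.5
  ~(p2 /\ (p2 -> p2)): Gödel ¬ of 0.5 = 0 (operand ≠ 0)
  ((p2 /\ ((p2 /\ p1) \/ p2)) \/ ~(p2 /\ (p2 -> p2))) = max(0.5, 0) = 0.5
Checking all 9 assignments confirms none give a value below 0.50.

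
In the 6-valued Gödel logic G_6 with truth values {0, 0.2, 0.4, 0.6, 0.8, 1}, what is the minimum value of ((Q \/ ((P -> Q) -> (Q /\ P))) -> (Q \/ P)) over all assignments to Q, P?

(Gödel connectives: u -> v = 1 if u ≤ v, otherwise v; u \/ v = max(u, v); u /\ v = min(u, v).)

The minimum is attained at Q = 0, P = 0.2:
  (P -> Q): 0.2 > 0, so result = 0
  (Q /\ P) = min(0, 0.2) = 0
  ((P -> Q) -> (Q /\ P)): 0 ≤ 0, so result = 1
  (Q \/ ((P -> Q) -> (Q /\ P))) = max(0, 1) = 1
  (Q \/ P) = max(0, 0.2) = 0.2
  ((Q \/ ((P -> Q) -> (Q /\ P))) -> (Q \/ P)): 1 > 0.2, so result = 0.2
Checking all 36 assignments confirms none give a value below 0.20.

0.20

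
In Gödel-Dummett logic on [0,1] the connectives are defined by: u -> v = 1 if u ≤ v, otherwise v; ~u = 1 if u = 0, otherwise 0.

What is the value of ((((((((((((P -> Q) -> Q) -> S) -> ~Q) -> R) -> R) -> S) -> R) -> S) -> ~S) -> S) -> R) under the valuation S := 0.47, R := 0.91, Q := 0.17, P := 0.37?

(P -> Q): 0.37 > 0.17, so result = 0.17
((P -> Q) -> Q): 0.17 ≤ 0.17, so result = 1
(((P -> Q) -> Q) -> S): 1 > 0.47, so result = 0.47
~Q: Gödel ¬ of 0.17 = 0 (operand ≠ 0)
((((P -> Q) -> Q) -> S) -> ~Q): 0.47 > 0, so result = 0
(((((P -> Q) -> Q) -> S) -> ~Q) -> R): 0 ≤ 0.91, so result = 1
((((((P -> Q) -> Q) -> S) -> ~Q) -> R) -> R): 1 > 0.91, so result = 0.91
(((((((P -> Q) -> Q) -> S) -> ~Q) -> R) -> R) -> S): 0.91 > 0.47, so result = 0.47
((((((((P -> Q) -> Q) -> S) -> ~Q) -> R) -> R) -> S) -> R): 0.47 ≤ 0.91, so result = 1
(((((((((P -> Q) -> Q) -> S) -> ~Q) -> R) -> R) -> S) -> R) -> S): 1 > 0.47, so result = 0.47
~S: Gödel ¬ of 0.47 = 0 (operand ≠ 0)
((((((((((P -> Q) -> Q) -> S) -> ~Q) -> R) -> R) -> S) -> R) -> S) -> ~S): 0.47 > 0, so result = 0
(((((((((((P -> Q) -> Q) -> S) -> ~Q) -> R) -> R) -> S) -> R) -> S) -> ~S) -> S): 0 ≤ 0.47, so result = 1
((((((((((((P -> Q) -> Q) -> S) -> ~Q) -> R) -> R) -> S) -> R) -> S) -> ~S) -> S) -> R): 1 > 0.91, so result = 0.91

0.91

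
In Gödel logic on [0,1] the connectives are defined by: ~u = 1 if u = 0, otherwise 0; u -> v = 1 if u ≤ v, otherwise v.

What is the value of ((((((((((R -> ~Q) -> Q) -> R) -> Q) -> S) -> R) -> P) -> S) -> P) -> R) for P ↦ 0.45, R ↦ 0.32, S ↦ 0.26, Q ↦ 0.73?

~Q: Gödel ¬ of 0.73 = 0 (operand ≠ 0)
(R -> ~Q): 0.32 > 0, so result = 0
((R -> ~Q) -> Q): 0 ≤ 0.73, so result = 1
(((R -> ~Q) -> Q) -> R): 1 > 0.32, so result = 0.32
((((R -> ~Q) -> Q) -> R) -> Q): 0.32 ≤ 0.73, so result = 1
(((((R -> ~Q) -> Q) -> R) -> Q) -> S): 1 > 0.26, so result = 0.26
((((((R -> ~Q) -> Q) -> R) -> Q) -> S) -> R): 0.26 ≤ 0.32, so result = 1
(((((((R -> ~Q) -> Q) -> R) -> Q) -> S) -> R) -> P): 1 > 0.45, so result = 0.45
((((((((R -> ~Q) -> Q) -> R) -> Q) -> S) -> R) -> P) -> S): 0.45 > 0.26, so result = 0.26
(((((((((R -> ~Q) -> Q) -> R) -> Q) -> S) -> R) -> P) -> S) -> P): 0.26 ≤ 0.45, so result = 1
((((((((((R -> ~Q) -> Q) -> R) -> Q) -> S) -> R) -> P) -> S) -> P) -> R): 1 > 0.32, so result = 0.32

0.32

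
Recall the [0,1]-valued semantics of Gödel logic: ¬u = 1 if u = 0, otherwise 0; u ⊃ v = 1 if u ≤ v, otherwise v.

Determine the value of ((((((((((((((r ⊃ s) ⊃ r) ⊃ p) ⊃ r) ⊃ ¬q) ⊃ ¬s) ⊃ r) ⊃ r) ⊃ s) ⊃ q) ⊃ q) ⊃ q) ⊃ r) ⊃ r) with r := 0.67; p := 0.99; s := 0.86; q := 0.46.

0.67

(r ⊃ s): 0.67 ≤ 0.86, so result = 1
((r ⊃ s) ⊃ r): 1 > 0.67, so result = 0.67
(((r ⊃ s) ⊃ r) ⊃ p): 0.67 ≤ 0.99, so result = 1
((((r ⊃ s) ⊃ r) ⊃ p) ⊃ r): 1 > 0.67, so result = 0.67
¬q: Gödel ¬ of 0.46 = 0 (operand ≠ 0)
(((((r ⊃ s) ⊃ r) ⊃ p) ⊃ r) ⊃ ¬q): 0.67 > 0, so result = 0
¬s: Gödel ¬ of 0.86 = 0 (operand ≠ 0)
((((((r ⊃ s) ⊃ r) ⊃ p) ⊃ r) ⊃ ¬q) ⊃ ¬s): 0 ≤ 0, so result = 1
(((((((r ⊃ s) ⊃ r) ⊃ p) ⊃ r) ⊃ ¬q) ⊃ ¬s) ⊃ r): 1 > 0.67, so result = 0.67
((((((((r ⊃ s) ⊃ r) ⊃ p) ⊃ r) ⊃ ¬q) ⊃ ¬s) ⊃ r) ⊃ r): 0.67 ≤ 0.67, so result = 1
(((((((((r ⊃ s) ⊃ r) ⊃ p) ⊃ r) ⊃ ¬q) ⊃ ¬s) ⊃ r) ⊃ r) ⊃ s): 1 > 0.86, so result = 0.86
((((((((((r ⊃ s) ⊃ r) ⊃ p) ⊃ r) ⊃ ¬q) ⊃ ¬s) ⊃ r) ⊃ r) ⊃ s) ⊃ q): 0.86 > 0.46, so result = 0.46
(((((((((((r ⊃ s) ⊃ r) ⊃ p) ⊃ r) ⊃ ¬q) ⊃ ¬s) ⊃ r) ⊃ r) ⊃ s) ⊃ q) ⊃ q): 0.46 ≤ 0.46, so result = 1
((((((((((((r ⊃ s) ⊃ r) ⊃ p) ⊃ r) ⊃ ¬q) ⊃ ¬s) ⊃ r) ⊃ r) ⊃ s) ⊃ q) ⊃ q) ⊃ q): 1 > 0.46, so result = 0.46
(((((((((((((r ⊃ s) ⊃ r) ⊃ p) ⊃ r) ⊃ ¬q) ⊃ ¬s) ⊃ r) ⊃ r) ⊃ s) ⊃ q) ⊃ q) ⊃ q) ⊃ r): 0.46 ≤ 0.67, so result = 1
((((((((((((((r ⊃ s) ⊃ r) ⊃ p) ⊃ r) ⊃ ¬q) ⊃ ¬s) ⊃ r) ⊃ r) ⊃ s) ⊃ q) ⊃ q) ⊃ q) ⊃ r) ⊃ r): 1 > 0.67, so result = 0.67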